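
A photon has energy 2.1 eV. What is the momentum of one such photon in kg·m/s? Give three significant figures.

Use c = 2.99792458 × 10^8 m/s, 1 eV = 1.602176634 × 10^-19 J.
First convert: E = 2.1 eV = 3.3646 × 10^-19 J.
Apply p = E/c: p = 1.122 × 10^-27 kg·m/s.
So p ≈ 1.12 × 10^-27 kg·m/s.

1.12 × 10^-27 kg·m/s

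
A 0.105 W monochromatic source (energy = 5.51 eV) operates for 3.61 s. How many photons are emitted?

4.29 × 10^17 photons

Total energy: E_total = P·t = 0.105 × 3.61 = 0.3790 J.
Per-photon energy: E = 8.828 × 10^-19 J.
N = E_total / E_photon = 4.29 × 10^17.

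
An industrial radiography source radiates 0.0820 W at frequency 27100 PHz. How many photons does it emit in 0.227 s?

Total energy: E_total = P·t = 0.0820 × 0.227 = 0.01861 J.
Per-photon energy: E = 1.796e-14 J.
N = E_total / E_photon = 1.04e12.

1.04e12 photons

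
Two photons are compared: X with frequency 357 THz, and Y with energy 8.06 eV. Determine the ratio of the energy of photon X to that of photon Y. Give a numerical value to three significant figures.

0.183

E_X = 2.366·10^-19 J (from frequency = 357 THz, via E = hf).
E_Y = 1.291·10^-18 J (from energy = 8.06 eV, via E given directly).
Ratio = 2.366·10^-19 / 1.291·10^-18 = 0.183.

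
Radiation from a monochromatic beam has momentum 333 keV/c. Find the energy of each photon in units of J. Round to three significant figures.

5.34 × 10^-14 J

Take c = 2.99792458 × 10^8 m/s, 1 eV = 1.602176634 × 10^-19 J.
In SI units: p = 333 keV/c = 1.7796 × 10^-22 kg·m/s.
Apply E = pc: E = 5.335 × 10^-14 J.
So E ≈ 5.34 × 10^-14 J.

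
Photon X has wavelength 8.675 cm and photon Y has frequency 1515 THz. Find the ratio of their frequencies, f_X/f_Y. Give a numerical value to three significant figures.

f_X = 3.456e9 Hz (from wavelength = 8.675 cm, via f = c/λ).
f_Y = 1.515e15 Hz (from frequency = 1515 THz, via f given directly).
Ratio = 3.456e9 / 1.515e15 = 2.28e-6.

2.28e-6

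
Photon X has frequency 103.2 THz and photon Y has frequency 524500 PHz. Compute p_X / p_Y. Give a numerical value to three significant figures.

p_X = 2.281·10^-28 kg·m/s (from frequency = 103.2 THz, via p = hf/c).
p_Y = 1.159·10^-21 kg·m/s (from frequency = 524500 PHz, via p = hf/c).
Ratio = 2.281·10^-28 / 1.159·10^-21 = 1.97·10^-7.

1.97·10^-7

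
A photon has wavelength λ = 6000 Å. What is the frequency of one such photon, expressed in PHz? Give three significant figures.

First convert: λ = 6000 Å = 6.0·10^-7 m.
The photon relation is f = c/λ, giving f = 4.997·10^14 Hz.
Converting to PHz: f = 0.4997 PHz ≈ 0.500 PHz.

0.500 PHz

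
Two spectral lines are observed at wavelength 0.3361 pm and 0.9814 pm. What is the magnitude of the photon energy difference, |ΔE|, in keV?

Using E = hc/λ: E₁ = 5.9103e-13 J, E₂ = 2.0241e-13 J.
|ΔE| = |5.9103e-13 − 2.0241e-13| = 3.89e-13 J = 2430 keV.

2430 keV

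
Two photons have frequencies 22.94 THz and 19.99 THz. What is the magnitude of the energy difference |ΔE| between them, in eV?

Using E = hf: E₁ = 1.5200 × 10^-20 J, E₂ = 1.3246 × 10^-20 J.
|ΔE| = |1.5200 × 10^-20 − 1.3246 × 10^-20| = 1.95 × 10^-21 J = 0.0122 eV.

0.0122 eV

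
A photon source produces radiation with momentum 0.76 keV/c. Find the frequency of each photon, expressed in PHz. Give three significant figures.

184 PHz

Use h = 6.62607015e-34 J·s, c = 2.99792458e8 m/s, 1 eV = 1.602176634e-19 J.
Convert to SI: p = 0.76 keV/c = 4.0617e-25 kg·m/s.
The photon relation is f = pc/h, giving f = 1.838e17 Hz.
Converting to PHz: f = 183.8 PHz ≈ 184 PHz.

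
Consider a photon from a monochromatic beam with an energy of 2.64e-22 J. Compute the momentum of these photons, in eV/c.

Apply p = E/c: p = 8.806e-31 kg·m/s.
Converting to eV/c: p = 0.001648 eV/c ≈ 1.65e-3 eV/c.

1.65e-3 eV/c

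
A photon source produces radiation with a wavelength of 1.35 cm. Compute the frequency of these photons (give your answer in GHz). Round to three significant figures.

22.2 GHz

In SI units: λ = 1.35 cm = 0.0135 m.
Apply f = c/λ: f = 2.221·10^10 Hz.
Converting to GHz: f = 22.21 GHz ≈ 22.2 GHz.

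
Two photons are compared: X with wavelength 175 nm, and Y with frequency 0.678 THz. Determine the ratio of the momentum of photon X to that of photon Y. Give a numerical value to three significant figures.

2530

p_X = 3.786·10^-27 kg·m/s (from wavelength = 175 nm, via p = h/λ).
p_Y = 1.499·10^-30 kg·m/s (from frequency = 0.678 THz, via p = hf/c).
Ratio = 3.786·10^-27 / 1.499·10^-30 = 2530.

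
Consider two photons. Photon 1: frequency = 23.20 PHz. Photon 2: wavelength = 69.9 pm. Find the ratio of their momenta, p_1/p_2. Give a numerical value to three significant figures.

5.41 × 10^-3

p_1 = 5.128 × 10^-26 kg·m/s (from frequency = 23.20 PHz, via p = hf/c).
p_2 = 9.479 × 10^-24 kg·m/s (from wavelength = 69.9 pm, via p = h/λ).
Ratio = 5.128 × 10^-26 / 9.479 × 10^-24 = 5.41 × 10^-3.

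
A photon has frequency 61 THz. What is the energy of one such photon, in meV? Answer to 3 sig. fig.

(h = 6.62607015 × 10^-34 J·s, 1 eV = 1.602176634 × 10^-19 J.)
In SI units: f = 61 THz = 6.1 × 10^13 Hz.
Apply E = hf: E = 4.042 × 10^-20 J.
Converting to meV: E = 252.3 meV ≈ 252 meV.

252 meV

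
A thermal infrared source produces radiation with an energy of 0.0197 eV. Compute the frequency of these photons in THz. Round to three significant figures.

4.76 THz

Use h = 6.62607015e-34 J·s, 1 eV = 1.602176634e-19 J.
Convert to SI: E = 0.0197 eV = 3.1563e-21 J.
Since f = E/h for a photon, f = 4.763e12 Hz.
Converting to THz: f = 4.763 THz ≈ 4.76 THz.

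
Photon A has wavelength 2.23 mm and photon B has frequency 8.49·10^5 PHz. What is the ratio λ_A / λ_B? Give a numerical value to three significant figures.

λ_A = 0.002230 m (from wavelength = 2.23 mm, via λ given directly).
λ_B = 3.531·10^-13 m (from frequency = 8.49·10^5 PHz, via λ = c/f).
Ratio = 0.002230 / 3.531·10^-13 = 6.32·10^9.

6.32·10^9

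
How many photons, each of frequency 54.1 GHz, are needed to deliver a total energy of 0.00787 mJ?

Per-photon energy: E = 3.585e-23 J (from frequency = 54.1 GHz).
N = E_total / E_photon = 7.87e-6 J / 3.585e-23 J = 2.20e17.

2.20e17 photons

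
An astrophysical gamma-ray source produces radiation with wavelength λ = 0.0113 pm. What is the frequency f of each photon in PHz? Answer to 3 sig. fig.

2.65e7 PHz

First convert: λ = 0.0113 pm = 1.13e-14 m.
The photon relation is f = c/λ, giving f = 2.653e22 Hz.
Converting to PHz: f = 2.653e7 PHz ≈ 2.65e7 PHz.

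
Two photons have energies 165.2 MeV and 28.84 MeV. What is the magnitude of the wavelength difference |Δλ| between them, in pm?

Using λ = hc/E: λ₁ = 7.5051e-15 m, λ₂ = 4.2990e-14 m.
|Δλ| = |7.5051e-15 − 4.2990e-14| = 3.55e-14 m = 0.0355 pm.

0.0355 pm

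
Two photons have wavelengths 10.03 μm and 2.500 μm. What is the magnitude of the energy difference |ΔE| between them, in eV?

0.372 eV

Using E = hc/λ: E₁ = 1.9805e-20 J, E₂ = 7.9458e-20 J.
|ΔE| = |1.9805e-20 − 7.9458e-20| = 5.97e-20 J = 0.372 eV.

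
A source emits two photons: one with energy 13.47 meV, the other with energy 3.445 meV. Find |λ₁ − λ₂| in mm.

0.268 mm

Using λ = hc/E: λ₁ = 9.2045 × 10^-5 m, λ₂ = 3.5990 × 10^-4 m.
|Δλ| = |9.2045 × 10^-5 − 3.5990 × 10^-4| = 2.68 × 10^-4 m = 0.268 mm.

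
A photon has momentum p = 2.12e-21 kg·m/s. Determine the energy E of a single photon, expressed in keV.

For a photon E = pc, so E = 6.356e-13 J.
Converting to keV: E = 3967 keV ≈ 3970 keV.

3970 keV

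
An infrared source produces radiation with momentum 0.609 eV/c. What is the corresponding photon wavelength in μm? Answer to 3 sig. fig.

2.04 μm

(h = 6.62607015 × 10^-34 J·s, c = 2.99792458 × 10^8 m/s, 1 eV = 1.602176634 × 10^-19 J.)
Convert to SI: p = 0.609 eV/c = 3.2547 × 10^-28 kg·m/s.
Since λ = h/p for a photon, λ = 2.036 × 10^-6 m.
Converting to μm: λ = 2.036 μm ≈ 2.04 μm.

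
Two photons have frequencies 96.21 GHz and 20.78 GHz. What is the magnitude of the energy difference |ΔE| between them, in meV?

0.312 meV

Using E = hf: E₁ = 6.3749·10^-23 J, E₂ = 1.3769·10^-23 J.
|ΔE| = |6.3749·10^-23 − 1.3769·10^-23| = 5.00·10^-23 J = 0.312 meV.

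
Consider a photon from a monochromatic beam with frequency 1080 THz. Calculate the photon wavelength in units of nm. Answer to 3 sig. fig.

278 nm

Take c = 2.99792458e8 m/s.
First convert: f = 1080 THz = 1.08e15 Hz.
Apply λ = c/f: λ = 2.776e-7 m.
Converting to nm: λ = 277.6 nm ≈ 278 nm.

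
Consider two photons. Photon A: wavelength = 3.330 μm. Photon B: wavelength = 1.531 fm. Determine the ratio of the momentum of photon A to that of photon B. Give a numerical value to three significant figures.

p_A = 1.990·10^-28 kg·m/s (from wavelength = 3.330 μm, via p = h/λ).
p_B = 4.328·10^-19 kg·m/s (from wavelength = 1.531 fm, via p = h/λ).
Ratio = 1.990·10^-28 / 4.328·10^-19 = 4.60·10^-10.

4.60·10^-10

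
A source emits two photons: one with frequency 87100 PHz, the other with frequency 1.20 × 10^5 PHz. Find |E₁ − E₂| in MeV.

0.136 MeV

Using E = hf: E₁ = 5.771 × 10^-14 J, E₂ = 7.951 × 10^-14 J.
|ΔE| = |5.771 × 10^-14 − 7.951 × 10^-14| = 2.18 × 10^-14 J = 0.136 MeV.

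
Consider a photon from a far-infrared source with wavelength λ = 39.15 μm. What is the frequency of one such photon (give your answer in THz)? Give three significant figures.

7.66 THz

In SI units: λ = 39.15 μm = 3.915 × 10^-5 m.
Apply f = c/λ: f = 7.658 × 10^12 Hz.
Converting to THz: f = 7.658 THz ≈ 7.66 THz.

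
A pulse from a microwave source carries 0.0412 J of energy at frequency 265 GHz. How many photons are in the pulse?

Per-photon energy: E = 1.756e-22 J (from frequency = 265 GHz).
N = E_total / E_photon = 0.0412 J / 1.756e-22 J = 2.35e20.

2.35e20 photons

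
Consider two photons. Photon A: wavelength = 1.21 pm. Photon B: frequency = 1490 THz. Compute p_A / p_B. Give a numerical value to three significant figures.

p_A = 5.476e-22 kg·m/s (from wavelength = 1.21 pm, via p = h/λ).
p_B = 3.293e-27 kg·m/s (from frequency = 1490 THz, via p = hf/c).
Ratio = 5.476e-22 / 3.293e-27 = 1.66e5.

1.66e5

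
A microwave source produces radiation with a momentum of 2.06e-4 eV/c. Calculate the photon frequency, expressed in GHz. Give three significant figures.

49.8 GHz

Take h = 6.62607015e-34 J·s, c = 2.99792458e8 m/s, 1 eV = 1.602176634e-19 J.
First convert: p = 2.06e-4 eV/c = 1.1009e-31 kg·m/s.
Since f = pc/h for a photon, f = 4.981e10 Hz.
Converting to GHz: f = 49.81 GHz ≈ 49.8 GHz.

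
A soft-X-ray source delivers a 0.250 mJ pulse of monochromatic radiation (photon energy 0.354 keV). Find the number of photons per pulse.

Per-photon energy: E = 5.672 × 10^-17 J (from energy = 0.354 keV).
N = E_total / E_photon = 2.50 × 10^-4 J / 5.672 × 10^-17 J = 4.41 × 10^12.

4.41 × 10^12 photons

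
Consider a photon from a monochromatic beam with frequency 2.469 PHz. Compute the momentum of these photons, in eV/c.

10.2 eV/c

Use h = 6.62607015·10^-34 J·s, c = 2.99792458·10^8 m/s, 1 eV = 1.602176634·10^-19 J.
In SI units: f = 2.469 PHz = 2.469·10^15 Hz.
Apply p = hf/c: p = 5.457·10^-27 kg·m/s.
Converting to eV/c: p = 10.21 eV/c ≈ 10.2 eV/c.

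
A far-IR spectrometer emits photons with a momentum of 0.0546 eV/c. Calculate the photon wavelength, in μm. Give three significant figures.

22.7 μm

Convert to SI: p = 0.0546 eV/c = 2.9180 × 10^-29 kg·m/s.
Since λ = h/p for a photon, λ = 2.271 × 10^-5 m.
Converting to μm: λ = 22.71 μm ≈ 22.7 μm.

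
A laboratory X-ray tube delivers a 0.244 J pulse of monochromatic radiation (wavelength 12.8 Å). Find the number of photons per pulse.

1.57e15 photons

Per-photon energy: E = 1.552e-16 J (from wavelength = 12.8 Å).
N = E_total / E_photon = 0.244 J / 1.552e-16 J = 1.57e15.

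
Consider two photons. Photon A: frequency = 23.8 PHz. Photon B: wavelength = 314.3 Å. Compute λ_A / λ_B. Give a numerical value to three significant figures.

λ_A = 1.260·10^-8 m (from frequency = 23.8 PHz, via λ = c/f).
λ_B = 3.143·10^-8 m (from wavelength = 314.3 Å, via λ given directly).
Ratio = 1.260·10^-8 / 3.143·10^-8 = 0.401.

0.401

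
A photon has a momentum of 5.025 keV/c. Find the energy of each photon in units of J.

(c = 2.99792458e8 m/s, 1 eV = 1.602176634e-19 J.)
In SI units: p = 5.025 keV/c = 2.6855e-24 kg·m/s.
The photon relation is E = pc, giving E = 8.051e-16 J.
So E ≈ 8.05e-16 J.

8.05e-16 J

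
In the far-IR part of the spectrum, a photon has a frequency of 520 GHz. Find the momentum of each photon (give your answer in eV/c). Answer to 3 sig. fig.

Convert to SI: f = 520 GHz = 5.20e11 Hz.
For a photon p = hf/c, so p = 1.149e-30 kg·m/s.
Converting to eV/c: p = 0.002151 eV/c ≈ 2.15e-3 eV/c.

2.15e-3 eV/c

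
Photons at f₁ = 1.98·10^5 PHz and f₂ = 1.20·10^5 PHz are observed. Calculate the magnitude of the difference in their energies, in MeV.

Using E = hf: E₁ = 1.312·10^-13 J, E₂ = 7.951·10^-14 J.
|ΔE| = |1.312·10^-13 − 7.951·10^-14| = 5.17·10^-14 J = 0.323 MeV.

0.323 MeV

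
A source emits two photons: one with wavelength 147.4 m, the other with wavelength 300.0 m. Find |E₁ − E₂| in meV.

Using E = hc/λ: E₁ = 1.3477e-27 J, E₂ = 6.6215e-28 J.
|ΔE| = |1.3477e-27 − 6.6215e-28| = 6.86e-28 J = 4.28e-6 meV.

4.28e-6 meV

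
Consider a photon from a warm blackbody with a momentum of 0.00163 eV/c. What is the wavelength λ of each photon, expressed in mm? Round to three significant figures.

0.761 mm

Use h = 6.62607015 × 10^-34 J·s, c = 2.99792458 × 10^8 m/s, 1 eV = 1.602176634 × 10^-19 J.
First convert: p = 0.00163 eV/c = 8.7112 × 10^-31 kg·m/s.
Apply λ = h/p: λ = 7.606 × 10^-4 m.
Converting to mm: λ = 0.7606 mm ≈ 0.761 mm.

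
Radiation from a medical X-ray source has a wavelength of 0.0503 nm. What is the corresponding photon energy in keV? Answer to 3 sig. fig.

24.6 keV

Convert to SI: λ = 0.0503 nm = 5.03 × 10^-11 m.
The photon relation is E = hc/λ, giving E = 3.949 × 10^-15 J.
Converting to keV: E = 24.65 keV ≈ 24.6 keV.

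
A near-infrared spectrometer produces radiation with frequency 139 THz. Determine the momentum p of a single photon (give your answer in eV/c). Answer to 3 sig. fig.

0.575 eV/c

Take h = 6.62607015·10^-34 J·s, c = 2.99792458·10^8 m/s, 1 eV = 1.602176634·10^-19 J.
First convert: f = 139 THz = 1.39·10^14 Hz.
Since p = hf/c for a photon, p = 3.072·10^-28 kg·m/s.
Converting to eV/c: p = 0.5749 eV/c ≈ 0.575 eV/c.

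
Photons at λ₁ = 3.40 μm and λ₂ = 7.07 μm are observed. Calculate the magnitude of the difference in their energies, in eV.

0.189 eV

Using E = hc/λ: E₁ = 5.842·10^-20 J, E₂ = 2.810·10^-20 J.
|ΔE| = |5.842·10^-20 − 2.810·10^-20| = 3.03·10^-20 J = 0.189 eV.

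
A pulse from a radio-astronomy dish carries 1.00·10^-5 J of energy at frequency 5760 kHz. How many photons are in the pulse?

2.62·10^21 photons

Per-photon energy: E = 3.817·10^-27 J (from frequency = 5760 kHz).
N = E_total / E_photon = 1.00·10^-5 J / 3.817·10^-27 J = 2.62·10^21.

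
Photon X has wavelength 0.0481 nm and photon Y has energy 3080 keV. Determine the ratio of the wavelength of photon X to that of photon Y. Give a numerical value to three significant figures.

λ_X = 4.810e-11 m (from wavelength = 0.0481 nm, via λ given directly).
λ_Y = 4.025e-13 m (from energy = 3080 keV, via λ = hc/E).
Ratio = 4.810e-11 / 4.025e-13 = 119.

119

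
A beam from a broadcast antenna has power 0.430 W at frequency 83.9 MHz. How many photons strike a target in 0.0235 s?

1.82 × 10^23 photons

Total energy: E_total = P·t = 0.430 × 0.0235 = 0.01010 J.
Per-photon energy: E = 5.559 × 10^-26 J.
N = E_total / E_photon = 1.82 × 10^23.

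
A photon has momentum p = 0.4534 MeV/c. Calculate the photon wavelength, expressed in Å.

0.0273 Å

Take h = 6.62607015·10^-34 J·s, c = 2.99792458·10^8 m/s, 1 eV = 1.602176634·10^-19 J.
First convert: p = 0.4534 MeV/c = 2.4231·10^-22 kg·m/s.
Apply λ = h/p: λ = 2.735·10^-12 m.
Converting to Å: λ = 0.02735 Å ≈ 0.0273 Å.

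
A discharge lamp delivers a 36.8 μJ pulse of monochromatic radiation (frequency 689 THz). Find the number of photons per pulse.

Per-photon energy: E = 4.565 × 10^-19 J (from frequency = 689 THz).
N = E_total / E_photon = 3.68 × 10^-5 J / 4.565 × 10^-19 J = 8.06 × 10^13.

8.06 × 10^13 photons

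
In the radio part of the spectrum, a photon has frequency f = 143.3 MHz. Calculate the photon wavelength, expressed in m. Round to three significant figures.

Use c = 2.99792458e8 m/s.
Convert to SI: f = 143.3 MHz = 1.433e8 Hz.
For a photon λ = c/f, so λ = 2.092 m.
So λ ≈ 2.09 m.

2.09 m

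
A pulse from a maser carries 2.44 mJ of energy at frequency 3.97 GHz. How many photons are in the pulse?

Per-photon energy: E = 2.631e-24 J (from frequency = 3.97 GHz).
N = E_total / E_photon = 0.00244 J / 2.631e-24 J = 9.28e20.

9.28e20 photons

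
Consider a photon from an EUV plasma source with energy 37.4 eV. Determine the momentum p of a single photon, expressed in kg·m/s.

First convert: E = 37.4 eV = 5.9921e-18 J.
For a photon p = E/c, so p = 1.999e-26 kg·m/s.
So p ≈ 2.00e-26 kg·m/s.

2.00e-26 kg·m/s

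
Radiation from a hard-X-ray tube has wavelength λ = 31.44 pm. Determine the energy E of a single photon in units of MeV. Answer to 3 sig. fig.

0.0394 MeV

(h = 6.62607015e-34 J·s, c = 2.99792458e8 m/s, 1 eV = 1.602176634e-19 J.)
In SI units: λ = 31.44 pm = 3.144e-11 m.
The photon relation is E = hc/λ, giving E = 6.318e-15 J.
Converting to MeV: E = 0.03944 MeV ≈ 0.0394 MeV.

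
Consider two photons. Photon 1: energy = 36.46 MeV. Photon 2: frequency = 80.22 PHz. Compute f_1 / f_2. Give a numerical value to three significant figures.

f_1 = 8.816e21 Hz (from energy = 36.46 MeV, via f = E/h).
f_2 = 8.022e16 Hz (from frequency = 80.22 PHz, via f given directly).
Ratio = 8.816e21 / 8.022e16 = 1.10e5.

1.10e5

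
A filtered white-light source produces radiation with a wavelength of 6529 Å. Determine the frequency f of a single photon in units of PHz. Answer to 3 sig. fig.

(c = 2.99792458 × 10^8 m/s.)
In SI units: λ = 6529 Å = 6.529 × 10^-7 m.
Since f = c/λ for a photon, f = 4.592 × 10^14 Hz.
Converting to PHz: f = 0.4592 PHz ≈ 0.459 PHz.

0.459 PHz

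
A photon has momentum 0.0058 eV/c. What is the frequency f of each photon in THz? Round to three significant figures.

(h = 6.62607015·10^-34 J·s, c = 2.99792458·10^8 m/s, 1 eV = 1.602176634·10^-19 J.)
In SI units: p = 0.0058 eV/c = 3.0997·10^-30 kg·m/s.
The photon relation is f = pc/h, giving f = 1.402·10^12 Hz.
Converting to THz: f = 1.402 THz ≈ 1.40 THz.

1.40 THz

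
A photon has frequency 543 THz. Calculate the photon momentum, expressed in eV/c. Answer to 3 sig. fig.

2.25 eV/c

Use h = 6.62607015e-34 J·s, c = 2.99792458e8 m/s, 1 eV = 1.602176634e-19 J.
First convert: f = 543 THz = 5.43e14 Hz.
The photon relation is p = hf/c, giving p = 1.200e-27 kg·m/s.
Converting to eV/c: p = 2.246 eV/c ≈ 2.25 eV/c.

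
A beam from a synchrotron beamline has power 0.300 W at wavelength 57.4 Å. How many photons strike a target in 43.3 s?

Total energy: E_total = P·t = 0.300 × 43.3 = 12.99 J.
Per-photon energy: E = 3.461 × 10^-17 J.
N = E_total / E_photon = 3.75 × 10^17.

3.75 × 10^17 photons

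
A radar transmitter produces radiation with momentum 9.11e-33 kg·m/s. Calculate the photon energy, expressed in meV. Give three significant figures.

0.0170 meV

Take c = 2.99792458e8 m/s, 1 eV = 1.602176634e-19 J.
For a photon E = pc, so E = 2.731e-24 J.
Converting to meV: E = 0.01705 meV ≈ 0.0170 meV.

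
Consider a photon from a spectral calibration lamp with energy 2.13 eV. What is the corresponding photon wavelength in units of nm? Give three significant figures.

First convert: E = 2.13 eV = 3.4126 × 10^-19 J.
For a photon λ = hc/E, so λ = 5.821 × 10^-7 m.
Converting to nm: λ = 582.1 nm ≈ 582 nm.

582 nm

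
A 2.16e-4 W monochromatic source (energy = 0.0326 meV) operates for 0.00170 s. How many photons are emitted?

Total energy: E_total = P·t = 2.16e-4 × 0.00170 = 3.672e-7 J.
Per-photon energy: E = 5.223e-24 J.
N = E_total / E_photon = 7.03e16.

7.03e16 photons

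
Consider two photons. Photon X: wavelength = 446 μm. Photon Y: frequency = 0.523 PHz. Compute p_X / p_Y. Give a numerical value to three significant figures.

p_X = 1.486e-30 kg·m/s (from wavelength = 446 μm, via p = h/λ).
p_Y = 1.156e-27 kg·m/s (from frequency = 0.523 PHz, via p = hf/c).
Ratio = 1.486e-30 / 1.156e-27 = 1.29e-3.

1.29e-3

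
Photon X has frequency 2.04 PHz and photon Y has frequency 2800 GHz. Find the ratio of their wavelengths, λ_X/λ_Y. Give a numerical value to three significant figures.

λ_X = 1.470e-7 m (from frequency = 2.04 PHz, via λ = c/f).
λ_Y = 1.071e-4 m (from frequency = 2800 GHz, via λ = c/f).
Ratio = 1.470e-7 / 1.071e-4 = 1.37e-3.

1.37e-3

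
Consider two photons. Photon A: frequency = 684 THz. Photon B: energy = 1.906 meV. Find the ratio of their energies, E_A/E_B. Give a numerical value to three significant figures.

E_A = 4.532e-19 J (from frequency = 684 THz, via E = hf).
E_B = 3.054e-22 J (from energy = 1.906 meV, via E given directly).
Ratio = 4.532e-19 / 3.054e-22 = 1480.

1480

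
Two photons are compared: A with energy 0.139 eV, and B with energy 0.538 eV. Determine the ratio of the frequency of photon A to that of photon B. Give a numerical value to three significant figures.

f_A = 3.361e13 Hz (from energy = 0.139 eV, via f = E/h).
f_B = 1.301e14 Hz (from energy = 0.538 eV, via f = E/h).
Ratio = 3.361e13 / 1.301e14 = 0.258.

0.258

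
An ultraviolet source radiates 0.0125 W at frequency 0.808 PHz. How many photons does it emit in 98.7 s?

Total energy: E_total = P·t = 0.0125 × 98.7 = 1.234 J.
Per-photon energy: E = 5.354·10^-19 J.
N = E_total / E_photon = 2.30·10^18.

2.30·10^18 photons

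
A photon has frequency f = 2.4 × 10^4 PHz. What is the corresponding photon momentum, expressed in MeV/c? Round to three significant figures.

(h = 6.62607015 × 10^-34 J·s, c = 2.99792458 × 10^8 m/s, 1 eV = 1.602176634 × 10^-19 J.)
In SI units: f = 2.4 × 10^4 PHz = 2.4 × 10^19 Hz.
Since p = hf/c for a photon, p = 5.305 × 10^-23 kg·m/s.
Converting to MeV/c: p = 0.09926 MeV/c ≈ 0.0993 MeV/c.

0.0993 MeV/c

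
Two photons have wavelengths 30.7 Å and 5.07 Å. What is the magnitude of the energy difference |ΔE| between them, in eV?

2040 eV

Using E = hc/λ: E₁ = 6.471e-17 J, E₂ = 3.918e-16 J.
|ΔE| = |6.471e-17 − 3.918e-16| = 3.27e-16 J = 2040 eV.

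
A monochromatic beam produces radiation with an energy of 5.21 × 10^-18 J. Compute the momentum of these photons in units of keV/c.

Apply p = E/c: p = 1.738 × 10^-26 kg·m/s.
Converting to keV/c: p = 0.03252 keV/c ≈ 0.0325 keV/c.

0.0325 keV/c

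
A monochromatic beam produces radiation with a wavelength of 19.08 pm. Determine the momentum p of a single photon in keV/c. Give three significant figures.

Take h = 6.62607015e-34 J·s, c = 2.99792458e8 m/s, 1 eV = 1.602176634e-19 J.
In SI units: λ = 19.08 pm = 1.908e-11 m.
Since p = h/λ for a photon, p = 3.473e-23 kg·m/s.
Converting to keV/c: p = 64.98 keV/c ≈ 65.0 keV/c.

65.0 keV/c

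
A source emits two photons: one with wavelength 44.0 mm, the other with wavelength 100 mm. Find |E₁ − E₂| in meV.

0.0158 meV

Using E = hc/λ: E₁ = 4.515e-24 J, E₂ = 1.986e-24 J.
|ΔE| = |4.515e-24 − 1.986e-24| = 2.53e-24 J = 0.0158 meV.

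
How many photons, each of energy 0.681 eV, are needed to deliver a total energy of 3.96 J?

3.63 × 10^19 photons

Per-photon energy: E = 1.091 × 10^-19 J (from energy = 0.681 eV).
N = E_total / E_photon = 3.96 J / 1.091 × 10^-19 J = 3.63 × 10^19.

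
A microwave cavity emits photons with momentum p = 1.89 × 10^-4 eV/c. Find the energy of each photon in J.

First convert: p = 1.89 × 10^-4 eV/c = 1.0101 × 10^-31 kg·m/s.
Since E = pc for a photon, E = 3.028 × 10^-23 J.
So E ≈ 3.03 × 10^-23 J.

3.03 × 10^-23 J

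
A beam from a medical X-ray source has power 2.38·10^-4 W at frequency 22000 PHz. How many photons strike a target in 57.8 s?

9.44·10^11 photons

Total energy: E_total = P·t = 2.38·10^-4 × 57.8 = 0.01376 J.
Per-photon energy: E = 1.458·10^-14 J.
N = E_total / E_photon = 9.44·10^11.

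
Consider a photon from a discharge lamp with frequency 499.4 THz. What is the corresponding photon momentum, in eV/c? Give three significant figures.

2.07 eV/c

In SI units: f = 499.4 THz = 4.994·10^14 Hz.
The photon relation is p = hf/c, giving p = 1.104·10^-27 kg·m/s.
Converting to eV/c: p = 2.065 eV/c ≈ 2.07 eV/c.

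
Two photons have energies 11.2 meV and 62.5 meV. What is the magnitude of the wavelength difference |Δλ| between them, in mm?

Using λ = hc/E: λ₁ = 1.107 × 10^-4 m, λ₂ = 1.984 × 10^-5 m.
|Δλ| = |1.107 × 10^-4 − 1.984 × 10^-5| = 9.09 × 10^-5 m = 0.0909 mm.

0.0909 mm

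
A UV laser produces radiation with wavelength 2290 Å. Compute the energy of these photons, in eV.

5.41 eV

In SI units: λ = 2290 Å = 2.29 × 10^-7 m.
For a photon E = hc/λ, so E = 8.674 × 10^-19 J.
Converting to eV: E = 5.414 eV ≈ 5.41 eV.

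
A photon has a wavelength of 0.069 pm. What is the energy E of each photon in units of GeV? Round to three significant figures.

First convert: λ = 0.069 pm = 6.9 × 10^-14 m.
Apply E = hc/λ: E = 2.879 × 10^-12 J.
Converting to GeV: E = 0.01797 GeV ≈ 0.0180 GeV.

0.0180 GeV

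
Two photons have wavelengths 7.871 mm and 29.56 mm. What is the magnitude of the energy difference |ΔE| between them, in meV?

Using E = hc/λ: E₁ = 2.5238 × 10^-23 J, E₂ = 6.7200 × 10^-24 J.
|ΔE| = |2.5238 × 10^-23 − 6.7200 × 10^-24| = 1.85 × 10^-23 J = 0.116 meV.

0.116 meV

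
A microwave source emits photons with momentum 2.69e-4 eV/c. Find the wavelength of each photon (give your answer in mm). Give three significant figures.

4.61 mm

In SI units: p = 2.69e-4 eV/c = 1.4376e-31 kg·m/s.
The photon relation is λ = h/p, giving λ = 0.004609 m.
Converting to mm: λ = 4.609 mm ≈ 4.61 mm.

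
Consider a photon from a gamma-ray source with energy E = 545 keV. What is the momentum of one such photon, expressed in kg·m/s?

2.91e-22 kg·m/s

Convert to SI: E = 545 keV = 8.7319e-14 J.
For a photon p = E/c, so p = 2.913e-22 kg·m/s.
So p ≈ 2.91e-22 kg·m/s.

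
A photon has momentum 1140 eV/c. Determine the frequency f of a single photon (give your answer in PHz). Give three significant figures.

276 PHz

Take h = 6.62607015 × 10^-34 J·s, c = 2.99792458 × 10^8 m/s, 1 eV = 1.602176634 × 10^-19 J.
First convert: p = 1140 eV/c = 6.0925 × 10^-25 kg·m/s.
Apply f = pc/h: f = 2.757 × 10^17 Hz.
Converting to PHz: f = 275.7 PHz ≈ 276 PHz.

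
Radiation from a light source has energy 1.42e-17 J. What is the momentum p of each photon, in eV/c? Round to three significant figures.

Use c = 2.99792458e8 m/s, 1 eV = 1.602176634e-19 J.
For a photon p = E/c, so p = 4.737e-26 kg·m/s.
Converting to eV/c: p = 88.63 eV/c ≈ 88.6 eV/c.

88.6 eV/c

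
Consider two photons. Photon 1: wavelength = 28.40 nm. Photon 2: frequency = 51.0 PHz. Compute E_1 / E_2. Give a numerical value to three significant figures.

0.207

E_1 = 6.995·10^-18 J (from wavelength = 28.40 nm, via E = hc/λ).
E_2 = 3.379·10^-17 J (from frequency = 51.0 PHz, via E = hf).
Ratio = 6.995·10^-18 / 3.379·10^-17 = 0.207.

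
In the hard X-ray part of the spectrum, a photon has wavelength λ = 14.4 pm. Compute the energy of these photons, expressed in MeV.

First convert: λ = 14.4 pm = 1.44e-11 m.
The photon relation is E = hc/λ, giving E = 1.379e-14 J.
Converting to MeV: E = 0.08610 MeV ≈ 0.0861 MeV.

0.0861 MeV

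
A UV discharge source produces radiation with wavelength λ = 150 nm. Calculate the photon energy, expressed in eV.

8.27 eV

Use h = 6.62607015e-34 J·s, c = 2.99792458e8 m/s, 1 eV = 1.602176634e-19 J.
In SI units: λ = 150 nm = 1.50e-7 m.
For a photon E = hc/λ, so E = 1.324e-18 J.
Converting to eV: E = 8.266 eV ≈ 8.27 eV.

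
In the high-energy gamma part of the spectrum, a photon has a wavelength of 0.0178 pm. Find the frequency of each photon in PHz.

1.68 × 10^7 PHz

First convert: λ = 0.0178 pm = 1.78 × 10^-14 m.
Since f = c/λ for a photon, f = 1.684 × 10^22 Hz.
Converting to PHz: f = 1.684 × 10^7 PHz ≈ 1.68 × 10^7 PHz.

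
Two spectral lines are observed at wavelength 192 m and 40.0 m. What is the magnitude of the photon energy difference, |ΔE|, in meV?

2.45 × 10^-5 meV

Using E = hc/λ: E₁ = 1.035 × 10^-27 J, E₂ = 4.966 × 10^-27 J.
|ΔE| = |1.035 × 10^-27 − 4.966 × 10^-27| = 3.93 × 10^-27 J = 2.45 × 10^-5 meV.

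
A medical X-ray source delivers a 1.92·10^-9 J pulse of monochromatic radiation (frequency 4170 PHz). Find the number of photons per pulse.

Per-photon energy: E = 2.763·10^-15 J (from frequency = 4170 PHz).
N = E_total / E_photon = 1.92·10^-9 J / 2.763·10^-15 J = 6.95·10^5.

6.95·10^5 photons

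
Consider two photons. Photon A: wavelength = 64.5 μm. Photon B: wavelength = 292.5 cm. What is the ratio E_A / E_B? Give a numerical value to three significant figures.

E_A = 3.080e-21 J (from wavelength = 64.5 μm, via E = hc/λ).
E_B = 6.791e-26 J (from wavelength = 292.5 cm, via E = hc/λ).
Ratio = 3.080e-21 / 6.791e-26 = 4.53e4.

4.53e4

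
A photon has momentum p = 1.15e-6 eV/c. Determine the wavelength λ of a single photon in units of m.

1.08 m

First convert: p = 1.15e-6 eV/c = 6.1459e-34 kg·m/s.
Since λ = h/p for a photon, λ = 1.078 m.
So λ ≈ 1.08 m.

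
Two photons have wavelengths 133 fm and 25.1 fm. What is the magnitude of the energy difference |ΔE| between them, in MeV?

40.1 MeV

Using E = hc/λ: E₁ = 1.494e-12 J, E₂ = 7.914e-12 J.
|ΔE| = |1.494e-12 − 7.914e-12| = 6.42e-12 J = 40.1 MeV.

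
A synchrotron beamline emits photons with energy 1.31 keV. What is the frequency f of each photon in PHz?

Take h = 6.62607015e-34 J·s, 1 eV = 1.602176634e-19 J.
In SI units: E = 1.31 keV = 2.0989e-16 J.
The photon relation is f = E/h, giving f = 3.168e17 Hz.
Converting to PHz: f = 316.8 PHz ≈ 317 PHz.

317 PHz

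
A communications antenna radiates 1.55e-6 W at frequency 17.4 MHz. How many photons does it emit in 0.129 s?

Total energy: E_total = P·t = 1.55e-6 × 0.129 = 2.000e-7 J.
Per-photon energy: E = 1.153e-26 J.
N = E_total / E_photon = 1.73e19.

1.73e19 photons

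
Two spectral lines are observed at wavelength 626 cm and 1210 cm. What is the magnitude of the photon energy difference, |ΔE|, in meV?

9.56e-5 meV

Using E = hc/λ: E₁ = 3.173e-26 J, E₂ = 1.642e-26 J.
|ΔE| = |3.173e-26 − 1.642e-26| = 1.53e-26 J = 9.56e-5 meV.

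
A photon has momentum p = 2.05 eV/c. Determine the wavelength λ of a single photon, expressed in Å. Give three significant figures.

Convert to SI: p = 2.05 eV/c = 1.0956·10^-27 kg·m/s.
The photon relation is λ = h/p, giving λ = 6.048·10^-7 m.
Converting to Å: λ = 6048 Å ≈ 6050 Å.

6050 Å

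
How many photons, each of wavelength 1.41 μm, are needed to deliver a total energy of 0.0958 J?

6.80e17 photons

Per-photon energy: E = 1.409e-19 J (from wavelength = 1.41 μm).
N = E_total / E_photon = 0.0958 J / 1.409e-19 J = 6.80e17.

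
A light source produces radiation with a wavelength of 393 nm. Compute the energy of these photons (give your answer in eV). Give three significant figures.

3.15 eV

In SI units: λ = 393 nm = 3.93·10^-7 m.
Apply E = hc/λ: E = 5.055·10^-19 J.
Converting to eV: E = 3.155 eV ≈ 3.15 eV.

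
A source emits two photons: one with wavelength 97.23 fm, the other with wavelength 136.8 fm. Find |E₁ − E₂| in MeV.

Using E = hc/λ: E₁ = 2.0430·10^-12 J, E₂ = 1.4521·10^-12 J.
|ΔE| = |2.0430·10^-12 − 1.4521·10^-12| = 5.91·10^-13 J = 3.69 MeV.

3.69 MeV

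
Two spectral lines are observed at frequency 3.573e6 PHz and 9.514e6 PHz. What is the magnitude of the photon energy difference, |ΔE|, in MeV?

Using E = hf: E₁ = 2.3675e-12 J, E₂ = 6.3040e-12 J.
|ΔE| = |2.3675e-12 − 6.3040e-12| = 3.94e-12 J = 24.6 MeV.

24.6 MeV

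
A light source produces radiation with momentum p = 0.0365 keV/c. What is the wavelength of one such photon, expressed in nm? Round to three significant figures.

Use h = 6.62607015 × 10^-34 J·s, c = 2.99792458 × 10^8 m/s, 1 eV = 1.602176634 × 10^-19 J.
In SI units: p = 0.0365 keV/c = 1.9507 × 10^-26 kg·m/s.
For a photon λ = h/p, so λ = 3.397 × 10^-8 m.
Converting to nm: λ = 33.97 nm ≈ 34.0 nm.

34.0 nm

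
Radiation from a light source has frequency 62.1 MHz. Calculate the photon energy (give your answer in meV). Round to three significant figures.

2.57 × 10^-4 meV

Take h = 6.62607015 × 10^-34 J·s, 1 eV = 1.602176634 × 10^-19 J.
Convert to SI: f = 62.1 MHz = 6.21 × 10^7 Hz.
Apply E = hf: E = 4.115 × 10^-26 J.
Converting to meV: E = 2.568 × 10^-4 meV ≈ 2.57 × 10^-4 meV.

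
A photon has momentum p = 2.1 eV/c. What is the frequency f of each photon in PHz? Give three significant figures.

Take h = 6.62607015 × 10^-34 J·s, c = 2.99792458 × 10^8 m/s, 1 eV = 1.602176634 × 10^-19 J.
Convert to SI: p = 2.1 eV/c = 1.1223 × 10^-27 kg·m/s.
Apply f = pc/h: f = 5.078 × 10^14 Hz.
Converting to PHz: f = 0.5078 PHz ≈ 0.508 PHz.

0.508 PHz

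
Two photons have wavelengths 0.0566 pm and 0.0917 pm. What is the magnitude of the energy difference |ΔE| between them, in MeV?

8.38 MeV

Using E = hc/λ: E₁ = 3.510e-12 J, E₂ = 2.166e-12 J.
|ΔE| = |3.510e-12 − 2.166e-12| = 1.34e-12 J = 8.38 MeV.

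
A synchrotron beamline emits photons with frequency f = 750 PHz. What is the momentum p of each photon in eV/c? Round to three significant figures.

Convert to SI: f = 750 PHz = 7.5·10^17 Hz.
The photon relation is p = hf/c, giving p = 1.658·10^-24 kg·m/s.
Converting to eV/c: p = 3102 eV/c ≈ 3100 eV/c.

3100 eV/c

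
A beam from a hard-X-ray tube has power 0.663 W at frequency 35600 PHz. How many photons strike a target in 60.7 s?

Total energy: E_total = P·t = 0.663 × 60.7 = 40.24 J.
Per-photon energy: E = 2.359 × 10^-14 J.
N = E_total / E_photon = 1.71 × 10^15.

1.71 × 10^15 photons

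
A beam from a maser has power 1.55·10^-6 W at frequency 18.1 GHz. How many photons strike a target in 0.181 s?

Total energy: E_total = P·t = 1.55·10^-6 × 0.181 = 2.806·10^-7 J.
Per-photon energy: E = 1.199·10^-23 J.
N = E_total / E_photon = 2.34·10^16.

2.34·10^16 photons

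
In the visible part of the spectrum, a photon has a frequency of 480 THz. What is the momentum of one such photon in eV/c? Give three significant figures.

1.99 eV/c

First convert: f = 480 THz = 4.8e14 Hz.
For a photon p = hf/c, so p = 1.061e-27 kg·m/s.
Converting to eV/c: p = 1.985 eV/c ≈ 1.99 eV/c.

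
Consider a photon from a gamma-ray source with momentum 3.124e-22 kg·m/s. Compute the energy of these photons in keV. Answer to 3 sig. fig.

Use c = 2.99792458e8 m/s, 1 eV = 1.602176634e-19 J.
The photon relation is E = pc, giving E = 9.366e-14 J.
Converting to keV: E = 584.5 keV ≈ 585 keV.

585 keV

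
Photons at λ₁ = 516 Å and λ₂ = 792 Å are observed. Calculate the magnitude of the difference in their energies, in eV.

Using E = hc/λ: E₁ = 3.850 × 10^-18 J, E₂ = 2.508 × 10^-18 J.
|ΔE| = |3.850 × 10^-18 − 2.508 × 10^-18| = 1.34 × 10^-18 J = 8.37 eV.

8.37 eV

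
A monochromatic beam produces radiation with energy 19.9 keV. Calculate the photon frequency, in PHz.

Take h = 6.62607015e-34 J·s, 1 eV = 1.602176634e-19 J.
First convert: E = 19.9 keV = 3.1883e-15 J.
For a photon f = E/h, so f = 4.812e18 Hz.
Converting to PHz: f = 4812 PHz ≈ 4810 PHz.

4810 PHz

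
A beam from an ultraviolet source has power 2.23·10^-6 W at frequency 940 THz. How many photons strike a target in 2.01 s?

7.20·10^12 photons

Total energy: E_total = P·t = 2.23·10^-6 × 2.01 = 4.482·10^-6 J.
Per-photon energy: E = 6.229·10^-19 J.
N = E_total / E_photon = 7.20·10^12.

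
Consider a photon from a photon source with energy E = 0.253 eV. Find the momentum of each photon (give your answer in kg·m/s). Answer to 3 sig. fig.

First convert: E = 0.253 eV = 4.0535·10^-20 J.
For a photon p = E/c, so p = 1.352·10^-28 kg·m/s.
So p ≈ 1.35·10^-28 kg·m/s.

1.35·10^-28 kg·m/s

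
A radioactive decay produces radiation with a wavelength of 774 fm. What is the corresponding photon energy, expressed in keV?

1600 keV

In SI units: λ = 774 fm = 7.74e-13 m.
Since E = hc/λ for a photon, E = 2.566e-13 J.
Converting to keV: E = 1602 keV ≈ 1600 keV.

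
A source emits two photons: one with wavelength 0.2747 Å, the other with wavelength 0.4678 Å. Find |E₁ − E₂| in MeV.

Using E = hc/λ: E₁ = 7.2313 × 10^-15 J, E₂ = 4.2464 × 10^-15 J.
|ΔE| = |7.2313 × 10^-15 − 4.2464 × 10^-15| = 2.98 × 10^-15 J = 0.0186 MeV.

0.0186 MeV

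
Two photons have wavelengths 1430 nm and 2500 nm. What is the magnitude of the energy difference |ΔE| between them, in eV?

Using E = hc/λ: E₁ = 1.389 × 10^-19 J, E₂ = 7.946 × 10^-20 J.
|ΔE| = |1.389 × 10^-19 − 7.946 × 10^-20| = 5.95 × 10^-20 J = 0.371 eV.

0.371 eV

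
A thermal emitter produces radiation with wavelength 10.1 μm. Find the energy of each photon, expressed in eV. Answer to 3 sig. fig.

0.123 eV

Convert to SI: λ = 10.1 μm = 1.01e-5 m.
The photon relation is E = hc/λ, giving E = 1.967e-20 J.
Converting to eV: E = 0.1228 eV ≈ 0.123 eV.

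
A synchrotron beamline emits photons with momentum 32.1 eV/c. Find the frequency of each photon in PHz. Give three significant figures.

(h = 6.62607015e-34 J·s, c = 2.99792458e8 m/s, 1 eV = 1.602176634e-19 J.)
In SI units: p = 32.1 eV/c = 1.7155e-26 kg·m/s.
The photon relation is f = pc/h, giving f = 7.762e15 Hz.
Converting to PHz: f = 7.762 PHz ≈ 7.76 PHz.

7.76 PHz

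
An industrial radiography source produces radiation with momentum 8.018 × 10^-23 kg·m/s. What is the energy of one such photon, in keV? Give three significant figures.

Use c = 2.99792458 × 10^8 m/s, 1 eV = 1.602176634 × 10^-19 J.
For a photon E = pc, so E = 2.404 × 10^-14 J.
Converting to keV: E = 150.0 keV ≈ 150 keV.

150 keV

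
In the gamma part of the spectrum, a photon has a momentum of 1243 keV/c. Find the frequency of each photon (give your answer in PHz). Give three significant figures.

Take h = 6.62607015 × 10^-34 J·s, c = 2.99792458 × 10^8 m/s, 1 eV = 1.602176634 × 10^-19 J.
In SI units: p = 1243 keV/c = 6.6429 × 10^-22 kg·m/s.
Since f = pc/h for a photon, f = 3.006 × 10^20 Hz.
Converting to PHz: f = 300600 PHz ≈ 3.01 × 10^5 PHz.

3.01 × 10^5 PHz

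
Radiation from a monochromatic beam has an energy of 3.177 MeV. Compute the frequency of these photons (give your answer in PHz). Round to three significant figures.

7.68e5 PHz

First convert: E = 3.177 MeV = 5.0901e-13 J.
For a photon f = E/h, so f = 7.682e20 Hz.
Converting to PHz: f = 768200 PHz ≈ 7.68e5 PHz.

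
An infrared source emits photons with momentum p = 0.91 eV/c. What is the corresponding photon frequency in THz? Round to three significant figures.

220 THz

Convert to SI: p = 0.91 eV/c = 4.8633 × 10^-28 kg·m/s.
For a photon f = pc/h, so f = 2.200 × 10^14 Hz.
Converting to THz: f = 220.0 THz ≈ 220 THz.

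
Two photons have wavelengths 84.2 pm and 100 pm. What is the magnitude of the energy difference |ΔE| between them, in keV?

2.33 keV

Using E = hc/λ: E₁ = 2.359 × 10^-15 J, E₂ = 1.986 × 10^-15 J.
|ΔE| = |2.359 × 10^-15 − 1.986 × 10^-15| = 3.73 × 10^-16 J = 2.33 keV.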